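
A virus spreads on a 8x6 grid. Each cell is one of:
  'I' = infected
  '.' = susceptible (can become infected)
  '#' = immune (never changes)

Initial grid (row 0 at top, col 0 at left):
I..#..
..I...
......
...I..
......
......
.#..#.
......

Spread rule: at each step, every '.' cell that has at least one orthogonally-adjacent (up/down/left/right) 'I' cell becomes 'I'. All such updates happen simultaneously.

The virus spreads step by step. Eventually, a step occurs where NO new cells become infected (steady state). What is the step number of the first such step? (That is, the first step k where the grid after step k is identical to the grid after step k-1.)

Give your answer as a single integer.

Answer: 8

Derivation:
Step 0 (initial): 3 infected
Step 1: +10 new -> 13 infected
Step 2: +9 new -> 22 infected
Step 3: +9 new -> 31 infected
Step 4: +6 new -> 37 infected
Step 5: +4 new -> 41 infected
Step 6: +3 new -> 44 infected
Step 7: +1 new -> 45 infected
Step 8: +0 new -> 45 infected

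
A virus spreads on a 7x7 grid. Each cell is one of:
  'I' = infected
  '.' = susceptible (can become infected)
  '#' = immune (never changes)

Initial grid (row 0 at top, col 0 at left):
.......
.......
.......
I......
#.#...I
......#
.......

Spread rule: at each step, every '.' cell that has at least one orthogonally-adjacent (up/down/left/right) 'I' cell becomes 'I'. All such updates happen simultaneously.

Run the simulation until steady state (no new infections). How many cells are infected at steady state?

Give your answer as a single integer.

Step 0 (initial): 2 infected
Step 1: +4 new -> 6 infected
Step 2: +8 new -> 14 infected
Step 3: +11 new -> 25 infected
Step 4: +12 new -> 37 infected
Step 5: +7 new -> 44 infected
Step 6: +2 new -> 46 infected
Step 7: +0 new -> 46 infected

Answer: 46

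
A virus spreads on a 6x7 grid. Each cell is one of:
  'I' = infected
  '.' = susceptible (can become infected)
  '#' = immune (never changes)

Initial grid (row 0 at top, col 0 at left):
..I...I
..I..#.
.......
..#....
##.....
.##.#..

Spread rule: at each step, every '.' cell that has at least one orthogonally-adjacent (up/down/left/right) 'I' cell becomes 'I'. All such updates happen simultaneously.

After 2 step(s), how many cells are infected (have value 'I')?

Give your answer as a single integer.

Answer: 17

Derivation:
Step 0 (initial): 3 infected
Step 1: +7 new -> 10 infected
Step 2: +7 new -> 17 infected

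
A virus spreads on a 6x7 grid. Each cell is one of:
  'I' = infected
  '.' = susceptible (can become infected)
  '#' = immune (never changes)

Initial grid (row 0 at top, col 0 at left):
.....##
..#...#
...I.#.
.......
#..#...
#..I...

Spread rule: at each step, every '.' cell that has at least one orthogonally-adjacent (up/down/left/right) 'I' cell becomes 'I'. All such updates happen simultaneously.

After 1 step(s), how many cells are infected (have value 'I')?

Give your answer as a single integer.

Answer: 8

Derivation:
Step 0 (initial): 2 infected
Step 1: +6 new -> 8 infected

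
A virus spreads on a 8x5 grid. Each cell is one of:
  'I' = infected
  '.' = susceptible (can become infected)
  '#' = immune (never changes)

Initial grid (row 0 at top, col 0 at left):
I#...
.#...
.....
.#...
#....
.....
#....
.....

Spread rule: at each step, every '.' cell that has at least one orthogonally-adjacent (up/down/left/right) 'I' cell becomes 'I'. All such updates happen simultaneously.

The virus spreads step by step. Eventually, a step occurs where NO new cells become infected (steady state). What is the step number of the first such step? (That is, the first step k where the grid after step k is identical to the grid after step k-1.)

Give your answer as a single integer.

Step 0 (initial): 1 infected
Step 1: +1 new -> 2 infected
Step 2: +1 new -> 3 infected
Step 3: +2 new -> 5 infected
Step 4: +1 new -> 6 infected
Step 5: +3 new -> 9 infected
Step 6: +5 new -> 14 infected
Step 7: +6 new -> 20 infected
Step 8: +5 new -> 25 infected
Step 9: +5 new -> 30 infected
Step 10: +3 new -> 33 infected
Step 11: +2 new -> 35 infected
Step 12: +0 new -> 35 infected

Answer: 12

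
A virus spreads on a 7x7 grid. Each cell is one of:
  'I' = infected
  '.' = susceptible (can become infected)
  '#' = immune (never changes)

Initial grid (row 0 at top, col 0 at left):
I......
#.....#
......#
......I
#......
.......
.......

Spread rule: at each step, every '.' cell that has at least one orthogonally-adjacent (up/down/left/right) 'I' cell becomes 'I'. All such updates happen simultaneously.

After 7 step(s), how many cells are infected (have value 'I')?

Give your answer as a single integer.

Answer: 44

Derivation:
Step 0 (initial): 2 infected
Step 1: +3 new -> 5 infected
Step 2: +6 new -> 11 infected
Step 3: +9 new -> 20 infected
Step 4: +12 new -> 32 infected
Step 5: +6 new -> 38 infected
Step 6: +3 new -> 41 infected
Step 7: +3 new -> 44 infected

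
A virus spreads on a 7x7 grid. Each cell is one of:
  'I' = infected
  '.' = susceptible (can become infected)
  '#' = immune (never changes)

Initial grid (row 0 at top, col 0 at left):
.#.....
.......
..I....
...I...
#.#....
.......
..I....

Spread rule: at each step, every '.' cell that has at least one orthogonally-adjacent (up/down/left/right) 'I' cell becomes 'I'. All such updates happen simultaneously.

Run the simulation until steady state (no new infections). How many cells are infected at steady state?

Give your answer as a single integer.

Answer: 46

Derivation:
Step 0 (initial): 3 infected
Step 1: +9 new -> 12 infected
Step 2: +12 new -> 24 infected
Step 3: +11 new -> 35 infected
Step 4: +7 new -> 42 infected
Step 5: +3 new -> 45 infected
Step 6: +1 new -> 46 infected
Step 7: +0 new -> 46 infected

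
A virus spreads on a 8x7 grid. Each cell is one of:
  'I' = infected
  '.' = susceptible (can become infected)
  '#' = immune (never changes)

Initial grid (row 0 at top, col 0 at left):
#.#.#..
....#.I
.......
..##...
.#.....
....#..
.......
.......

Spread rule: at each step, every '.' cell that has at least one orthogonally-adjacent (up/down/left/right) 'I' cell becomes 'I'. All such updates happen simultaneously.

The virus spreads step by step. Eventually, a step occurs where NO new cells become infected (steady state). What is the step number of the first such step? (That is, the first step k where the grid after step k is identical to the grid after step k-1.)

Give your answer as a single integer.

Step 0 (initial): 1 infected
Step 1: +3 new -> 4 infected
Step 2: +3 new -> 7 infected
Step 3: +3 new -> 10 infected
Step 4: +4 new -> 14 infected
Step 5: +5 new -> 19 infected
Step 6: +6 new -> 25 infected
Step 7: +7 new -> 32 infected
Step 8: +6 new -> 38 infected
Step 9: +4 new -> 42 infected
Step 10: +3 new -> 45 infected
Step 11: +2 new -> 47 infected
Step 12: +1 new -> 48 infected
Step 13: +0 new -> 48 infected

Answer: 13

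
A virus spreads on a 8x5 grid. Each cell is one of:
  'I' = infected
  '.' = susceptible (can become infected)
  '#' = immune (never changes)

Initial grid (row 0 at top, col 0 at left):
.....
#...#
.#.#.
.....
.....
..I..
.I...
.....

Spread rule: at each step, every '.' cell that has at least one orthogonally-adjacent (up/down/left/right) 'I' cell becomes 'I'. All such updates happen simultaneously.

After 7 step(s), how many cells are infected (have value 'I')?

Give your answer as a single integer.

Answer: 36

Derivation:
Step 0 (initial): 2 infected
Step 1: +6 new -> 8 infected
Step 2: +8 new -> 16 infected
Step 3: +7 new -> 23 infected
Step 4: +4 new -> 27 infected
Step 5: +5 new -> 32 infected
Step 6: +2 new -> 34 infected
Step 7: +2 new -> 36 infected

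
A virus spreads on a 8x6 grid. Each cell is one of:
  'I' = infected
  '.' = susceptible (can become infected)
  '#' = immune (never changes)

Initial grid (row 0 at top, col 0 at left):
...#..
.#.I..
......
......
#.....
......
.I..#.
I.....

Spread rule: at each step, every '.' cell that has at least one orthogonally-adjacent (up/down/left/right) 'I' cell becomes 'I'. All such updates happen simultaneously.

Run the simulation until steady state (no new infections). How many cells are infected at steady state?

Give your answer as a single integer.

Answer: 44

Derivation:
Step 0 (initial): 3 infected
Step 1: +7 new -> 10 infected
Step 2: +11 new -> 21 infected
Step 3: +11 new -> 32 infected
Step 4: +7 new -> 39 infected
Step 5: +4 new -> 43 infected
Step 6: +1 new -> 44 infected
Step 7: +0 new -> 44 infected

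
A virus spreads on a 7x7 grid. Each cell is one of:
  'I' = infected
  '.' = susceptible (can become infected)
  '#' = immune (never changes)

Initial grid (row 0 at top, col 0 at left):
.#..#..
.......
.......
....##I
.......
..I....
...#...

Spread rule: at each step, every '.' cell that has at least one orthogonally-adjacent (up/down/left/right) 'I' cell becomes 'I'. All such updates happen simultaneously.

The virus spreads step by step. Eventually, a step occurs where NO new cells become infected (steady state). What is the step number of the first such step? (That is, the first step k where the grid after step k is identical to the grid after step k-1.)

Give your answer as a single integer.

Answer: 8

Derivation:
Step 0 (initial): 2 infected
Step 1: +6 new -> 8 infected
Step 2: +10 new -> 18 infected
Step 3: +12 new -> 30 infected
Step 4: +7 new -> 37 infected
Step 5: +4 new -> 41 infected
Step 6: +2 new -> 43 infected
Step 7: +1 new -> 44 infected
Step 8: +0 new -> 44 infected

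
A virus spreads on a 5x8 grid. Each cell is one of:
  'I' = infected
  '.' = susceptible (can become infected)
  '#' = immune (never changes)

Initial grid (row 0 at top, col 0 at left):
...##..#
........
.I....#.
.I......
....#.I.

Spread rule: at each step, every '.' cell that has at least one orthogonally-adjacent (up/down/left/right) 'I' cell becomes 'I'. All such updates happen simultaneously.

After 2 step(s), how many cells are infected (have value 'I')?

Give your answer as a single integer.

Step 0 (initial): 3 infected
Step 1: +9 new -> 12 infected
Step 2: +9 new -> 21 infected

Answer: 21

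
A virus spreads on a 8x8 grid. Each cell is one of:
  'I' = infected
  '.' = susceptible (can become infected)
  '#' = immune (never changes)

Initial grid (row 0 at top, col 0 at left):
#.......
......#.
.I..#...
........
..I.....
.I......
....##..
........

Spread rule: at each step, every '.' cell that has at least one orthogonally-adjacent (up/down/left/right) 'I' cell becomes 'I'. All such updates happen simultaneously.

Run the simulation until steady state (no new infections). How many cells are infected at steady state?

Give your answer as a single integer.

Answer: 59

Derivation:
Step 0 (initial): 3 infected
Step 1: +10 new -> 13 infected
Step 2: +12 new -> 25 infected
Step 3: +8 new -> 33 infected
Step 4: +6 new -> 39 infected
Step 5: +7 new -> 46 infected
Step 6: +6 new -> 52 infected
Step 7: +4 new -> 56 infected
Step 8: +3 new -> 59 infected
Step 9: +0 new -> 59 infected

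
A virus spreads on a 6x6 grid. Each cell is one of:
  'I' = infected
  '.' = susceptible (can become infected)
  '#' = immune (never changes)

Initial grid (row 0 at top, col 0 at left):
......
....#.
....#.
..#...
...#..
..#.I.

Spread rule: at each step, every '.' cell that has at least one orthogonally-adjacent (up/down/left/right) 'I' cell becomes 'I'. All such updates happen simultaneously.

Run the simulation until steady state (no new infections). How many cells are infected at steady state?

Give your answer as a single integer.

Answer: 31

Derivation:
Step 0 (initial): 1 infected
Step 1: +3 new -> 4 infected
Step 2: +2 new -> 6 infected
Step 3: +2 new -> 8 infected
Step 4: +2 new -> 10 infected
Step 5: +3 new -> 13 infected
Step 6: +4 new -> 17 infected
Step 7: +5 new -> 22 infected
Step 8: +4 new -> 26 infected
Step 9: +4 new -> 30 infected
Step 10: +1 new -> 31 infected
Step 11: +0 new -> 31 infected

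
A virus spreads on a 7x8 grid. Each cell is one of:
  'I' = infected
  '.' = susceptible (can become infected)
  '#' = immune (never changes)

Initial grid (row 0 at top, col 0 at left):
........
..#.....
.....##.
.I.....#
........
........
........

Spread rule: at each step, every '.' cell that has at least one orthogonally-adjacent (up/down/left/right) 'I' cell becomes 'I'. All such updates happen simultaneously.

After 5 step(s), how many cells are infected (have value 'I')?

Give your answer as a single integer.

Step 0 (initial): 1 infected
Step 1: +4 new -> 5 infected
Step 2: +7 new -> 12 infected
Step 3: +8 new -> 20 infected
Step 4: +9 new -> 29 infected
Step 5: +6 new -> 35 infected

Answer: 35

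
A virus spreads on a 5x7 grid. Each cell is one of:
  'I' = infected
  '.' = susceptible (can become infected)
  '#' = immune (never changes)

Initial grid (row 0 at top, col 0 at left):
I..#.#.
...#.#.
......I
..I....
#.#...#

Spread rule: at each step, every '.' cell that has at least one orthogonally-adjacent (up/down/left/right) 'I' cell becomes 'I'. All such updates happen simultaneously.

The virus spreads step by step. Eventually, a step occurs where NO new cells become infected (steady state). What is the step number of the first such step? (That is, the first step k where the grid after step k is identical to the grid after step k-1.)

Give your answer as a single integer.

Answer: 5

Derivation:
Step 0 (initial): 3 infected
Step 1: +8 new -> 11 infected
Step 2: +13 new -> 24 infected
Step 3: +3 new -> 27 infected
Step 4: +1 new -> 28 infected
Step 5: +0 new -> 28 infected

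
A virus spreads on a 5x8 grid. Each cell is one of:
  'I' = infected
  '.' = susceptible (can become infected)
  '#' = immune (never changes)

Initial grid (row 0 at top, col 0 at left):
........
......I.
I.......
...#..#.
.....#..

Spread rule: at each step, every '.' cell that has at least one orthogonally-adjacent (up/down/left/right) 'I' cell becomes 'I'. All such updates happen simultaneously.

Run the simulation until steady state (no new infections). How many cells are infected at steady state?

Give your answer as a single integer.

Step 0 (initial): 2 infected
Step 1: +7 new -> 9 infected
Step 2: +10 new -> 19 infected
Step 3: +10 new -> 29 infected
Step 4: +5 new -> 34 infected
Step 5: +3 new -> 37 infected
Step 6: +0 new -> 37 infected

Answer: 37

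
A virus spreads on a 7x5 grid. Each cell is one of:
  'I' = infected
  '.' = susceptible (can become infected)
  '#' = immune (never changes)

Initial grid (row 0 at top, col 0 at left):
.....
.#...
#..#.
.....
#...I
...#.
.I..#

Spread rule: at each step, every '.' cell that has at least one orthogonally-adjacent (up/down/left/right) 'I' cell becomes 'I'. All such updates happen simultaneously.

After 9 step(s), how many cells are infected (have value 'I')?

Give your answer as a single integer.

Step 0 (initial): 2 infected
Step 1: +6 new -> 8 infected
Step 2: +7 new -> 15 infected
Step 3: +3 new -> 18 infected
Step 4: +5 new -> 23 infected
Step 5: +2 new -> 25 infected
Step 6: +1 new -> 26 infected
Step 7: +1 new -> 27 infected
Step 8: +1 new -> 28 infected
Step 9: +1 new -> 29 infected

Answer: 29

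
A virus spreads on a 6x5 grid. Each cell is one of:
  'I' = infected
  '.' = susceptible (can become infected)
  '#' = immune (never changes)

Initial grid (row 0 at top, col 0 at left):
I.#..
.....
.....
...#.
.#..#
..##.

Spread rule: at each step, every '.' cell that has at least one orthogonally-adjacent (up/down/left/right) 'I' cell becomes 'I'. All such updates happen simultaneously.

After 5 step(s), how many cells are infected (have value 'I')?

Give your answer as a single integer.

Step 0 (initial): 1 infected
Step 1: +2 new -> 3 infected
Step 2: +2 new -> 5 infected
Step 3: +3 new -> 8 infected
Step 4: +4 new -> 12 infected
Step 5: +5 new -> 17 infected

Answer: 17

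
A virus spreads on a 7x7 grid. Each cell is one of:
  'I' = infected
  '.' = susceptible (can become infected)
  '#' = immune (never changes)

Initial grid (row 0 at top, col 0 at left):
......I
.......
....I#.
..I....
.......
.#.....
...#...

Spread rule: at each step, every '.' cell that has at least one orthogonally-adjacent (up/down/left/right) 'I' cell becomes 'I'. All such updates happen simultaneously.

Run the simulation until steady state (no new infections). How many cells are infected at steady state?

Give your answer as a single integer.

Answer: 46

Derivation:
Step 0 (initial): 3 infected
Step 1: +9 new -> 12 infected
Step 2: +12 new -> 24 infected
Step 3: +10 new -> 34 infected
Step 4: +7 new -> 41 infected
Step 5: +4 new -> 45 infected
Step 6: +1 new -> 46 infected
Step 7: +0 new -> 46 infected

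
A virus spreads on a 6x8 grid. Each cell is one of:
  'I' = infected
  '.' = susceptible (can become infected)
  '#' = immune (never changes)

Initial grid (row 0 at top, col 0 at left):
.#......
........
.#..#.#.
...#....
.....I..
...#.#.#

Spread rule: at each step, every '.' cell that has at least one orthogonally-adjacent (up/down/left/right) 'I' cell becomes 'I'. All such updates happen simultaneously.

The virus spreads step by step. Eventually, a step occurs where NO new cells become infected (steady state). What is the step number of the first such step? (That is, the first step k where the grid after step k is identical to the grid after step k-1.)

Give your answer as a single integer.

Step 0 (initial): 1 infected
Step 1: +3 new -> 4 infected
Step 2: +7 new -> 11 infected
Step 3: +3 new -> 14 infected
Step 4: +7 new -> 21 infected
Step 5: +8 new -> 29 infected
Step 6: +6 new -> 35 infected
Step 7: +3 new -> 38 infected
Step 8: +1 new -> 39 infected
Step 9: +1 new -> 40 infected
Step 10: +0 new -> 40 infected

Answer: 10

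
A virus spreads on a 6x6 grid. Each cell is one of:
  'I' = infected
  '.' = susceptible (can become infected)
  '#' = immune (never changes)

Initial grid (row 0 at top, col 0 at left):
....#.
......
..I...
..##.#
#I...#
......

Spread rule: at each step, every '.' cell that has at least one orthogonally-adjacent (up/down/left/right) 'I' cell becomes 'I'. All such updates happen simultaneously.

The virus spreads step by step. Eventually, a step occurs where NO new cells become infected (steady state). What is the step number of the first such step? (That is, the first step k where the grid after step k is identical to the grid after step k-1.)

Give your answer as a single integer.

Answer: 6

Derivation:
Step 0 (initial): 2 infected
Step 1: +6 new -> 8 infected
Step 2: +9 new -> 17 infected
Step 3: +8 new -> 25 infected
Step 4: +3 new -> 28 infected
Step 5: +2 new -> 30 infected
Step 6: +0 new -> 30 infected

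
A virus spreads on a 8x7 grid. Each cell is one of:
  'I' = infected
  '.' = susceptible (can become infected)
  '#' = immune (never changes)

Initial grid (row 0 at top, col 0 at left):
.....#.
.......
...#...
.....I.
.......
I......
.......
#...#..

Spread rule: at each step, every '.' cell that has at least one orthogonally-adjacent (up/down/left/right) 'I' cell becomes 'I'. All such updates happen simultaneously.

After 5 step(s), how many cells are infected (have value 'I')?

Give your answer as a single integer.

Step 0 (initial): 2 infected
Step 1: +7 new -> 9 infected
Step 2: +11 new -> 20 infected
Step 3: +13 new -> 33 infected
Step 4: +11 new -> 44 infected
Step 5: +6 new -> 50 infected

Answer: 50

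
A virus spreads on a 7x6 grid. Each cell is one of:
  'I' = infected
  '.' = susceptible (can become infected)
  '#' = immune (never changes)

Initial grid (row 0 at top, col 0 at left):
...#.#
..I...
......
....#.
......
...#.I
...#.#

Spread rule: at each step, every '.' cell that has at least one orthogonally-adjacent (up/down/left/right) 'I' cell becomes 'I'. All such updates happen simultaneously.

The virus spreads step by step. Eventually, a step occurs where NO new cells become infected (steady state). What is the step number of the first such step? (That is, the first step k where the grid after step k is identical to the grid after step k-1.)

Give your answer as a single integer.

Step 0 (initial): 2 infected
Step 1: +6 new -> 8 infected
Step 2: +9 new -> 17 infected
Step 3: +10 new -> 27 infected
Step 4: +3 new -> 30 infected
Step 5: +3 new -> 33 infected
Step 6: +2 new -> 35 infected
Step 7: +1 new -> 36 infected
Step 8: +0 new -> 36 infected

Answer: 8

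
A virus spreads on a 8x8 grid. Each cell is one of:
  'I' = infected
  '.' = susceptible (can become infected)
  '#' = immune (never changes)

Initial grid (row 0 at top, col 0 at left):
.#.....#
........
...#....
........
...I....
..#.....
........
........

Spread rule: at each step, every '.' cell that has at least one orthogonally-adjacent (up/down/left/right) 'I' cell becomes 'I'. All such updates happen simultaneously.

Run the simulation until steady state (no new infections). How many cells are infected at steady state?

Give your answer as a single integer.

Answer: 60

Derivation:
Step 0 (initial): 1 infected
Step 1: +4 new -> 5 infected
Step 2: +6 new -> 11 infected
Step 3: +11 new -> 22 infected
Step 4: +13 new -> 35 infected
Step 5: +13 new -> 48 infected
Step 6: +8 new -> 56 infected
Step 7: +4 new -> 60 infected
Step 8: +0 new -> 60 infected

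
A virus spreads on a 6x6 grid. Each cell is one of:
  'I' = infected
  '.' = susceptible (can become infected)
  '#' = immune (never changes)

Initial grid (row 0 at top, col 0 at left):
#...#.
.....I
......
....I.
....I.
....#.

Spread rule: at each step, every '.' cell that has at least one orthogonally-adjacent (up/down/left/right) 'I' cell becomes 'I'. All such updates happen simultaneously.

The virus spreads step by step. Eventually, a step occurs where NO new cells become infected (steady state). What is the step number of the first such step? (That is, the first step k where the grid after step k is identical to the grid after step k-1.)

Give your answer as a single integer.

Step 0 (initial): 3 infected
Step 1: +8 new -> 11 infected
Step 2: +6 new -> 17 infected
Step 3: +6 new -> 23 infected
Step 4: +6 new -> 29 infected
Step 5: +4 new -> 33 infected
Step 6: +0 new -> 33 infected

Answer: 6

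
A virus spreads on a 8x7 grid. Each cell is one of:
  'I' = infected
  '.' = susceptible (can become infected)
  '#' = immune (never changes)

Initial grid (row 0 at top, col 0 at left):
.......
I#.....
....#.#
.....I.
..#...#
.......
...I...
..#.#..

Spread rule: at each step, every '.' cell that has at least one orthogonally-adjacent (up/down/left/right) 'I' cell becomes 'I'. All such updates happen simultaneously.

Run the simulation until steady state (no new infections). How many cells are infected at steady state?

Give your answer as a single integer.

Answer: 49

Derivation:
Step 0 (initial): 3 infected
Step 1: +10 new -> 13 infected
Step 2: +12 new -> 25 infected
Step 3: +15 new -> 40 infected
Step 4: +9 new -> 49 infected
Step 5: +0 new -> 49 infected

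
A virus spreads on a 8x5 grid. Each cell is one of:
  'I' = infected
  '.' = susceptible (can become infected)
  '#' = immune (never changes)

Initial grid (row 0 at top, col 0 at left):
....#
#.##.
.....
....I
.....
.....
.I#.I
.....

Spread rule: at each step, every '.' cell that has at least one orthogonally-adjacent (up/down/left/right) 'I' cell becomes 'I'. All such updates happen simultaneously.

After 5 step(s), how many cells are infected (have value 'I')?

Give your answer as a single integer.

Step 0 (initial): 3 infected
Step 1: +9 new -> 12 infected
Step 2: +11 new -> 23 infected
Step 3: +4 new -> 27 infected
Step 4: +2 new -> 29 infected
Step 5: +2 new -> 31 infected

Answer: 31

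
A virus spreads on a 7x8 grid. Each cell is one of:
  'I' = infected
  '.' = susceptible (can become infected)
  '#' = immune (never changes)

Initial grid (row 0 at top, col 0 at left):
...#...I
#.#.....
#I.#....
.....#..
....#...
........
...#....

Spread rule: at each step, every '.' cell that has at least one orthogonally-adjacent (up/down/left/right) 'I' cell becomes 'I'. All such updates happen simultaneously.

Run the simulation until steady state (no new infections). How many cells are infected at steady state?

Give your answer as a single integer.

Step 0 (initial): 2 infected
Step 1: +5 new -> 7 infected
Step 2: +7 new -> 14 infected
Step 3: +10 new -> 24 infected
Step 4: +9 new -> 33 infected
Step 5: +7 new -> 40 infected
Step 6: +4 new -> 44 infected
Step 7: +3 new -> 47 infected
Step 8: +1 new -> 48 infected
Step 9: +0 new -> 48 infected

Answer: 48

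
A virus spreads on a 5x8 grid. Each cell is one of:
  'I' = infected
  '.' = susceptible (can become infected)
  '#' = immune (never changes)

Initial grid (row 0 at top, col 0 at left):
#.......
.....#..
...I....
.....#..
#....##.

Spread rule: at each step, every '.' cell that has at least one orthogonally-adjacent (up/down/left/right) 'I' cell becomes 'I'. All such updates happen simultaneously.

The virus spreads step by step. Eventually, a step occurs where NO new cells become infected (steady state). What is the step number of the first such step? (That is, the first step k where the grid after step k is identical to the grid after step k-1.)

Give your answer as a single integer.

Answer: 7

Derivation:
Step 0 (initial): 1 infected
Step 1: +4 new -> 5 infected
Step 2: +8 new -> 13 infected
Step 3: +8 new -> 21 infected
Step 4: +8 new -> 29 infected
Step 5: +3 new -> 32 infected
Step 6: +2 new -> 34 infected
Step 7: +0 new -> 34 infected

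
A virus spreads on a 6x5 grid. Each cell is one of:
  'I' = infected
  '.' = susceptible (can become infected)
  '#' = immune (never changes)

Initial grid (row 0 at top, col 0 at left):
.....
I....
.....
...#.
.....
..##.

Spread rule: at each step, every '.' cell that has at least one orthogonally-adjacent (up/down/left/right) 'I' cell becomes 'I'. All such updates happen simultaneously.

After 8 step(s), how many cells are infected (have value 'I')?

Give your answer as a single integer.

Answer: 27

Derivation:
Step 0 (initial): 1 infected
Step 1: +3 new -> 4 infected
Step 2: +4 new -> 8 infected
Step 3: +5 new -> 13 infected
Step 4: +6 new -> 19 infected
Step 5: +4 new -> 23 infected
Step 6: +2 new -> 25 infected
Step 7: +1 new -> 26 infected
Step 8: +1 new -> 27 infected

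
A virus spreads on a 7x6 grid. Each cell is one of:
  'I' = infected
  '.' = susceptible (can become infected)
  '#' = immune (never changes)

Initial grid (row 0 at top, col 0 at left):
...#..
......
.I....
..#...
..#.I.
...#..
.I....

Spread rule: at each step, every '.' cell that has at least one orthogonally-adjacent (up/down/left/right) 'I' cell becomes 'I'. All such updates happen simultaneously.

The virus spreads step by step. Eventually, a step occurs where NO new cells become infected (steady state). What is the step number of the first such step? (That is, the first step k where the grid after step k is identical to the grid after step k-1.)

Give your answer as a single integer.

Answer: 6

Derivation:
Step 0 (initial): 3 infected
Step 1: +11 new -> 14 infected
Step 2: +14 new -> 28 infected
Step 3: +7 new -> 35 infected
Step 4: +2 new -> 37 infected
Step 5: +1 new -> 38 infected
Step 6: +0 new -> 38 infected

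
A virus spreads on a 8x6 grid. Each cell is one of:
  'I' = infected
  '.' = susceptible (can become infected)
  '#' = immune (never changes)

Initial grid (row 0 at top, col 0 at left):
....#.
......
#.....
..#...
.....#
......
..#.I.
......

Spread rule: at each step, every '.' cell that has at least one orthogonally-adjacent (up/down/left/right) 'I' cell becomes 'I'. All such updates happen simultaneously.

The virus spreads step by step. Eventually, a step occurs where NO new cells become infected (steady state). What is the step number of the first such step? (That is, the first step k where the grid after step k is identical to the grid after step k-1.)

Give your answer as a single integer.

Answer: 11

Derivation:
Step 0 (initial): 1 infected
Step 1: +4 new -> 5 infected
Step 2: +5 new -> 10 infected
Step 3: +4 new -> 14 infected
Step 4: +6 new -> 20 infected
Step 5: +7 new -> 27 infected
Step 6: +6 new -> 33 infected
Step 7: +5 new -> 38 infected
Step 8: +2 new -> 40 infected
Step 9: +2 new -> 42 infected
Step 10: +1 new -> 43 infected
Step 11: +0 new -> 43 infected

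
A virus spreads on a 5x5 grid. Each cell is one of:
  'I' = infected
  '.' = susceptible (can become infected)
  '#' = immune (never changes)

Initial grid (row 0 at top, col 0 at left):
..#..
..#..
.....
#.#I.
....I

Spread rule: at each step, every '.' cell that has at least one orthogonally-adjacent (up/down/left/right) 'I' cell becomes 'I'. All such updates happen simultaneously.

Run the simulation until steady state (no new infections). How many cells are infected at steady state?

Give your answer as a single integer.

Answer: 21

Derivation:
Step 0 (initial): 2 infected
Step 1: +3 new -> 5 infected
Step 2: +4 new -> 9 infected
Step 3: +4 new -> 13 infected
Step 4: +5 new -> 18 infected
Step 5: +2 new -> 20 infected
Step 6: +1 new -> 21 infected
Step 7: +0 new -> 21 infected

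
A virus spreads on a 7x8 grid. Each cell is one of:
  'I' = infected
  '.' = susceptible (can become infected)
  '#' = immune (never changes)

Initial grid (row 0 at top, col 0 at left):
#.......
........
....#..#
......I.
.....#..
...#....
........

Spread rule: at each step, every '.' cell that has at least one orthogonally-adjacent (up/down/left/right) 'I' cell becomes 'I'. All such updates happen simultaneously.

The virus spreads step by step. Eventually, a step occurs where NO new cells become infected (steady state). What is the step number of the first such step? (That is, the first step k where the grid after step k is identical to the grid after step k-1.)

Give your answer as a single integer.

Step 0 (initial): 1 infected
Step 1: +4 new -> 5 infected
Step 2: +5 new -> 10 infected
Step 3: +8 new -> 18 infected
Step 4: +9 new -> 27 infected
Step 5: +6 new -> 33 infected
Step 6: +7 new -> 40 infected
Step 7: +6 new -> 46 infected
Step 8: +4 new -> 50 infected
Step 9: +1 new -> 51 infected
Step 10: +0 new -> 51 infected

Answer: 10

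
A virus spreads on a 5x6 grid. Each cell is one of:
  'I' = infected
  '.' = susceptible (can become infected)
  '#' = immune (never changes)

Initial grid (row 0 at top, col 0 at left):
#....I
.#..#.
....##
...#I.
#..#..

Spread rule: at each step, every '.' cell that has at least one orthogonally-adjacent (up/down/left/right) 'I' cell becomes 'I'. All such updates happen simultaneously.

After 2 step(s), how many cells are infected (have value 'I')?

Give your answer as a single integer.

Answer: 8

Derivation:
Step 0 (initial): 2 infected
Step 1: +4 new -> 6 infected
Step 2: +2 new -> 8 infected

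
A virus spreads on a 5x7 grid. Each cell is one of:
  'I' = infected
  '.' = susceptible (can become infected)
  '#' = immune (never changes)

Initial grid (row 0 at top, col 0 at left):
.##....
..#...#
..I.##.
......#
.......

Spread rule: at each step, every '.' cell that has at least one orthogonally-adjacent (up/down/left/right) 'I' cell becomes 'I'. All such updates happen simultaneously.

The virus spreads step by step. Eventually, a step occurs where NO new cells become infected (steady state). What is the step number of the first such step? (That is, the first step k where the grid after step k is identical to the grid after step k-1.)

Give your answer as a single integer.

Answer: 7

Derivation:
Step 0 (initial): 1 infected
Step 1: +3 new -> 4 infected
Step 2: +6 new -> 10 infected
Step 3: +7 new -> 17 infected
Step 4: +6 new -> 23 infected
Step 5: +2 new -> 25 infected
Step 6: +2 new -> 27 infected
Step 7: +0 new -> 27 infected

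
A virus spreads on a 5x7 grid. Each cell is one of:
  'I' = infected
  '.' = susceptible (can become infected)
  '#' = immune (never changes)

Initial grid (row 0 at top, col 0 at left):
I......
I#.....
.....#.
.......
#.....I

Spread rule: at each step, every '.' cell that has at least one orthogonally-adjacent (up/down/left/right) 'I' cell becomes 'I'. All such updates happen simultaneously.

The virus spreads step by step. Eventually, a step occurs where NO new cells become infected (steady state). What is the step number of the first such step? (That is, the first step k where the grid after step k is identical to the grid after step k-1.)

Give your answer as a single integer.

Answer: 6

Derivation:
Step 0 (initial): 3 infected
Step 1: +4 new -> 7 infected
Step 2: +6 new -> 13 infected
Step 3: +7 new -> 20 infected
Step 4: +10 new -> 30 infected
Step 5: +2 new -> 32 infected
Step 6: +0 new -> 32 infected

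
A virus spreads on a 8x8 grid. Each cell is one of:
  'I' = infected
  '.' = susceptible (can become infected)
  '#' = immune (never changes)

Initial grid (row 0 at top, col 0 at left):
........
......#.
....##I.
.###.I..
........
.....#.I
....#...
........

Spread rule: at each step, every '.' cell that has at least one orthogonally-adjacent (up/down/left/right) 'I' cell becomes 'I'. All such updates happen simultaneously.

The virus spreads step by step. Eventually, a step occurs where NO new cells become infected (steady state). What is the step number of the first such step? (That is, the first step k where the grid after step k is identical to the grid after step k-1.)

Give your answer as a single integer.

Step 0 (initial): 3 infected
Step 1: +7 new -> 10 infected
Step 2: +6 new -> 16 infected
Step 3: +5 new -> 21 infected
Step 4: +4 new -> 25 infected
Step 5: +5 new -> 30 infected
Step 6: +6 new -> 36 infected
Step 7: +6 new -> 42 infected
Step 8: +5 new -> 47 infected
Step 9: +6 new -> 53 infected
Step 10: +3 new -> 56 infected
Step 11: +0 new -> 56 infected

Answer: 11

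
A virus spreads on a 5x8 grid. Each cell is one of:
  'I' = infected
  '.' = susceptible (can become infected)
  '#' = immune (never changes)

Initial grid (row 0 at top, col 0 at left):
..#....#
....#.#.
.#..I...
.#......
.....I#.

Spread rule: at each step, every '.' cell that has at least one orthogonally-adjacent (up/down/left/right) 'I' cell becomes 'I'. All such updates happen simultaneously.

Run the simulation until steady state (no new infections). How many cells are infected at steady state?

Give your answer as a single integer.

Answer: 33

Derivation:
Step 0 (initial): 2 infected
Step 1: +5 new -> 7 infected
Step 2: +7 new -> 14 infected
Step 3: +7 new -> 21 infected
Step 4: +6 new -> 27 infected
Step 5: +3 new -> 30 infected
Step 6: +3 new -> 33 infected
Step 7: +0 new -> 33 infected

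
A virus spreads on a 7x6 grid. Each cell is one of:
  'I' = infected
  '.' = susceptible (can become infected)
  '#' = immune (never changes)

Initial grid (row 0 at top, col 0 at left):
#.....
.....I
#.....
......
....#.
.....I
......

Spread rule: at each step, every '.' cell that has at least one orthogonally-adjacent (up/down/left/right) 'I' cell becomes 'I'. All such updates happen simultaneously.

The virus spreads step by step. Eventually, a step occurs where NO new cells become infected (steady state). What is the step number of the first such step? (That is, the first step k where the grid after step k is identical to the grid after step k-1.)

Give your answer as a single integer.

Answer: 8

Derivation:
Step 0 (initial): 2 infected
Step 1: +6 new -> 8 infected
Step 2: +6 new -> 14 infected
Step 3: +7 new -> 21 infected
Step 4: +7 new -> 28 infected
Step 5: +7 new -> 35 infected
Step 6: +3 new -> 38 infected
Step 7: +1 new -> 39 infected
Step 8: +0 new -> 39 infected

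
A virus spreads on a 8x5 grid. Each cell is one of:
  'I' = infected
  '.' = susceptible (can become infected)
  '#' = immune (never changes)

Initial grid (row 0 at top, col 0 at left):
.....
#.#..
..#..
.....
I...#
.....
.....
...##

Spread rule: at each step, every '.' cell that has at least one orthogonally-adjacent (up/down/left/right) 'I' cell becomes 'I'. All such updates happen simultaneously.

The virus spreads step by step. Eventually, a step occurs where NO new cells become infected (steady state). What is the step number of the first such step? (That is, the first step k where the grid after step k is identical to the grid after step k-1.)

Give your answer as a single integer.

Step 0 (initial): 1 infected
Step 1: +3 new -> 4 infected
Step 2: +5 new -> 9 infected
Step 3: +6 new -> 15 infected
Step 4: +5 new -> 20 infected
Step 5: +6 new -> 26 infected
Step 6: +5 new -> 31 infected
Step 7: +2 new -> 33 infected
Step 8: +1 new -> 34 infected
Step 9: +0 new -> 34 infected

Answer: 9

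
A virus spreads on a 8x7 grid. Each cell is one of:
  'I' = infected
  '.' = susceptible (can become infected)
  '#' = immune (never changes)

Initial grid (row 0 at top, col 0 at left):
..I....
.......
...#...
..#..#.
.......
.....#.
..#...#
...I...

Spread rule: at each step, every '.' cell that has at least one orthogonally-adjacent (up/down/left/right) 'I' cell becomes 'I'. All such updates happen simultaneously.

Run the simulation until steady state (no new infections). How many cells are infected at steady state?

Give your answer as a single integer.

Answer: 50

Derivation:
Step 0 (initial): 2 infected
Step 1: +6 new -> 8 infected
Step 2: +9 new -> 17 infected
Step 3: +11 new -> 28 infected
Step 4: +10 new -> 38 infected
Step 5: +7 new -> 45 infected
Step 6: +3 new -> 48 infected
Step 7: +2 new -> 50 infected
Step 8: +0 new -> 50 infected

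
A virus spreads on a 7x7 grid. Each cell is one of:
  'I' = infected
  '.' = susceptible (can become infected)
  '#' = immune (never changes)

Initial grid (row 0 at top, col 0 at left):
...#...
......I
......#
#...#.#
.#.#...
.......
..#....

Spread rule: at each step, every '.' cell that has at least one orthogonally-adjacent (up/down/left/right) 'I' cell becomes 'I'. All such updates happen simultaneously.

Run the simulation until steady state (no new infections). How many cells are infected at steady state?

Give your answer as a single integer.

Answer: 41

Derivation:
Step 0 (initial): 1 infected
Step 1: +2 new -> 3 infected
Step 2: +3 new -> 6 infected
Step 3: +4 new -> 10 infected
Step 4: +3 new -> 13 infected
Step 5: +7 new -> 20 infected
Step 6: +7 new -> 27 infected
Step 7: +7 new -> 34 infected
Step 8: +2 new -> 36 infected
Step 9: +1 new -> 37 infected
Step 10: +2 new -> 39 infected
Step 11: +2 new -> 41 infected
Step 12: +0 new -> 41 infected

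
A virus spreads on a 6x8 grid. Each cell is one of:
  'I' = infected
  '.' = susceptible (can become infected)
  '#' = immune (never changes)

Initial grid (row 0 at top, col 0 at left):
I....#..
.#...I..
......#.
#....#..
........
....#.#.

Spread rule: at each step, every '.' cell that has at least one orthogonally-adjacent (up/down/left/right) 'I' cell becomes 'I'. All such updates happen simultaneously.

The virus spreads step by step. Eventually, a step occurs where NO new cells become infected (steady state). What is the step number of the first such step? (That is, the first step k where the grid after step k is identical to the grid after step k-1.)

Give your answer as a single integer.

Step 0 (initial): 2 infected
Step 1: +5 new -> 7 infected
Step 2: +7 new -> 14 infected
Step 3: +7 new -> 21 infected
Step 4: +5 new -> 26 infected
Step 5: +6 new -> 32 infected
Step 6: +7 new -> 39 infected
Step 7: +2 new -> 41 infected
Step 8: +0 new -> 41 infected

Answer: 8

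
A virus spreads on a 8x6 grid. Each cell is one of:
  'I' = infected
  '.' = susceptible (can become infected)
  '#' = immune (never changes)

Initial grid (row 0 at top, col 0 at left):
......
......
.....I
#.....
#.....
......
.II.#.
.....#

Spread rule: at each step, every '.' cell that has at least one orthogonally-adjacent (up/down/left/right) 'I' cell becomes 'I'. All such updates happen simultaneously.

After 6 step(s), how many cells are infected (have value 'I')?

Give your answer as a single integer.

Answer: 43

Derivation:
Step 0 (initial): 3 infected
Step 1: +9 new -> 12 infected
Step 2: +11 new -> 23 infected
Step 3: +11 new -> 34 infected
Step 4: +4 new -> 38 infected
Step 5: +3 new -> 41 infected
Step 6: +2 new -> 43 infected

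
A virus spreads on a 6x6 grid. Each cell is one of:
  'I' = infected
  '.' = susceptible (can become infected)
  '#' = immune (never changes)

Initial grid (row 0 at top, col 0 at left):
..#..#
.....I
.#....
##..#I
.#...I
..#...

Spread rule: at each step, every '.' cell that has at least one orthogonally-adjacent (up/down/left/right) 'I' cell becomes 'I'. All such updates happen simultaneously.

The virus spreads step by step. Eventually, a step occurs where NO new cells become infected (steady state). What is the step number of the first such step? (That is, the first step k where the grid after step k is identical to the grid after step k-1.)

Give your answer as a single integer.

Answer: 7

Derivation:
Step 0 (initial): 3 infected
Step 1: +4 new -> 7 infected
Step 2: +5 new -> 12 infected
Step 3: +6 new -> 18 infected
Step 4: +3 new -> 21 infected
Step 5: +2 new -> 23 infected
Step 6: +2 new -> 25 infected
Step 7: +0 new -> 25 infected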